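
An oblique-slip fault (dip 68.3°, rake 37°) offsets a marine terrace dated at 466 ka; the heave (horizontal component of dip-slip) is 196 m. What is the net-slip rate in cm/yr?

dip-slip = heave / cos(dip) = 196 / cos(68.3°) = 530.1 m
net slip = dip-slip / sin(rake) = 530.1 / sin(37°) = 880.8 m
rate = 880.8 m / 466 ka = 0.00189 m/yr = 0.189 cm/yr

0.189 cm/yr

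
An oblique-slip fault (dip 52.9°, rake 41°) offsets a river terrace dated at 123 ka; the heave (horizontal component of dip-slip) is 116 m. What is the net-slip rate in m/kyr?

dip-slip = heave / cos(dip) = 116 / cos(52.9°) = 192.3 m
net slip = dip-slip / sin(rake) = 192.3 / sin(41°) = 293.1 m
rate = 293.1 m / 123 ka = 0.00238 m/yr = 2.38 m/kyr

2.38 m/kyr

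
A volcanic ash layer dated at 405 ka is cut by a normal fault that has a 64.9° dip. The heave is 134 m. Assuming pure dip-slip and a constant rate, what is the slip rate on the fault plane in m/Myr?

dip-slip = heave / cos(dip) = 134 m / cos(64.9°) = 315.9 m
rate = 315.9 m / 405 ka = 0.000780 m/yr = 780 m/Myr

780 m/Myr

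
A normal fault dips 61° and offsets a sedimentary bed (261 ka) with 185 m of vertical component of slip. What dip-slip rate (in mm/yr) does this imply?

dip-slip = throw / sin(dip) = 185 m / sin(61°) = 211.5 m
rate = 211.5 m / 261 ka = 0.000810 m/yr = 0.810 mm/yr

0.810 mm/yr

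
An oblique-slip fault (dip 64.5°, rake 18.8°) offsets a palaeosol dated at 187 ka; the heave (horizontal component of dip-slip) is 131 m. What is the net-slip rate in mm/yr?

5.05 mm/yr

dip-slip = heave / cos(dip) = 131 / cos(64.5°) = 304.3 m
net slip = dip-slip / sin(rake) = 304.3 / sin(18.8°) = 944.2 m
rate = 944.2 m / 187 ka = 0.00505 m/yr = 5.05 mm/yr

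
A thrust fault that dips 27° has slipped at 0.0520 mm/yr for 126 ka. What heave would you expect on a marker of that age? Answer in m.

dip-slip = rate × time = 0.0520 mm/yr × 126 ka = 6.552 m
heave = dip-slip × cos(dip) = 6.552 × cos(27°) = 5.84 m

5.84 m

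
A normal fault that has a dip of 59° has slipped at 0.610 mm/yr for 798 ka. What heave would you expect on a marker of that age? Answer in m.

dip-slip = rate × time = 0.610 mm/yr × 798 ka = 486.8 m
heave = dip-slip × cos(dip) = 486.8 × cos(59°) = 251 m

251 m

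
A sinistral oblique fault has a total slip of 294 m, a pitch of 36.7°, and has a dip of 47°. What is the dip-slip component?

dip-slip = net slip × sin(rake) = 294 m × sin(36.7°) = 176 m

176 m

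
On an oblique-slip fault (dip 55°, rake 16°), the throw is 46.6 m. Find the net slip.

dip-slip = throw / sin(dip) = 46.6 / sin(55°) = 56.89 m
net slip = dip-slip / sin(rake) = 56.89 / sin(16°) = 206 m

206 m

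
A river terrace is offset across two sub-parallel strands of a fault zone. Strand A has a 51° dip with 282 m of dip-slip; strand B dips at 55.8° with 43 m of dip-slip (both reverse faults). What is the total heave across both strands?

heave_A = 282 × cos(51°) = 177.5 m
heave_B = 43 × cos(55.8°) = 24.17 m
total = 177.5 + 24.17 = 202 m

202 m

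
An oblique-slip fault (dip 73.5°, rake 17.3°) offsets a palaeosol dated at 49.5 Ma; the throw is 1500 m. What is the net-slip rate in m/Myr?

dip-slip = throw / sin(dip) = 1500 / sin(73.5°) = 1564 m
net slip = dip-slip / sin(rake) = 1564 / sin(17.3°) = 5261 m
rate = 5261 m / 49.5 Ma = 0.000106 m/yr = 106 m/Myr

106 m/Myr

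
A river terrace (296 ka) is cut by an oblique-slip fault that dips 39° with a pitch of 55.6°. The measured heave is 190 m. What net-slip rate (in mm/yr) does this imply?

dip-slip = heave / cos(dip) = 190 / cos(39°) = 244.5 m
net slip = dip-slip / sin(rake) = 244.5 / sin(55.6°) = 296.3 m
rate = 296.3 m / 296 ka = 0.00100 m/yr = 1 mm/yr

1 mm/yr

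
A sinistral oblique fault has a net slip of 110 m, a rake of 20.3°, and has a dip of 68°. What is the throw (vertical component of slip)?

dip-slip = net slip × sin(rake) = 110 m × sin(20.3°) = 38.16 m
throw = dip-slip × sin(dip) = 38.16 × sin(68°) = 35.4 m

35.4 m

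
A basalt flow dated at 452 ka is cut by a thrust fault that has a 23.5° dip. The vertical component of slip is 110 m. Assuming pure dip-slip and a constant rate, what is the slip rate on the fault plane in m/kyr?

dip-slip = throw / sin(dip) = 110 m / sin(23.5°) = 275.9 m
rate = 275.9 m / 452 ka = 0.000610 m/yr = 0.610 m/kyr

0.610 m/kyr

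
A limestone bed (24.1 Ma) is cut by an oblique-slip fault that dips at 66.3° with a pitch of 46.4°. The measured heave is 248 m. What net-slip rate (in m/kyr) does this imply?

0.0354 m/kyr

dip-slip = heave / cos(dip) = 248 / cos(66.3°) = 617 m
net slip = dip-slip / sin(rake) = 617 / sin(46.4°) = 852 m
rate = 852 m / 24.1 Ma = 0.0000354 m/yr = 0.0354 m/kyr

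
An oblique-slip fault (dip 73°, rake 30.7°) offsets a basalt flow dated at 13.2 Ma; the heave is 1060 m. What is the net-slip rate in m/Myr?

dip-slip = heave / cos(dip) = 1060 / cos(73°) = 3626 m
net slip = dip-slip / sin(rake) = 3626 / sin(30.7°) = 7101 m
rate = 7101 m / 13.2 Ma = 0.000538 m/yr = 538 m/Myr

538 m/Myr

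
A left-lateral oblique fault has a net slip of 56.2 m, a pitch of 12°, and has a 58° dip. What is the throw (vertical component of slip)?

dip-slip = net slip × sin(rake) = 56.2 m × sin(12°) = 11.68 m
throw = dip-slip × sin(dip) = 11.68 × sin(58°) = 9.91 m

9.91 m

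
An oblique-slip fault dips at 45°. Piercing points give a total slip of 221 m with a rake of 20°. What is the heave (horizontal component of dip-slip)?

53.4 m

dip-slip = net slip × sin(rake) = 221 m × sin(20°) = 75.59 m
heave = dip-slip × cos(dip) = 75.59 × cos(45°) = 53.4 m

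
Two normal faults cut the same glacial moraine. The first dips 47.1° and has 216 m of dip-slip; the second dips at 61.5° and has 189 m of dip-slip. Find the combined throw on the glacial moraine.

324 m

throw_A = 216 × sin(47.1°) = 158.2 m
throw_B = 189 × sin(61.5°) = 166.1 m
total = 158.2 + 166.1 = 324 m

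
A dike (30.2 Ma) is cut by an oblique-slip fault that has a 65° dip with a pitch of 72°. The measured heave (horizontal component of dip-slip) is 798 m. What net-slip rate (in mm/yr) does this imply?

0.0657 mm/yr

dip-slip = heave / cos(dip) = 798 / cos(65°) = 1888 m
net slip = dip-slip / sin(rake) = 1888 / sin(72°) = 1985 m
rate = 1985 m / 30.2 Ma = 0.0000657 m/yr = 0.0657 mm/yr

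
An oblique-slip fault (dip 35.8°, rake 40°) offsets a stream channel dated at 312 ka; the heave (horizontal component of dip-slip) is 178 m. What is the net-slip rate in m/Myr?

1090 m/Myr

dip-slip = heave / cos(dip) = 178 / cos(35.8°) = 219.5 m
net slip = dip-slip / sin(rake) = 219.5 / sin(40°) = 341.4 m
rate = 341.4 m / 312 ka = 0.00109 m/yr = 1090 m/Myr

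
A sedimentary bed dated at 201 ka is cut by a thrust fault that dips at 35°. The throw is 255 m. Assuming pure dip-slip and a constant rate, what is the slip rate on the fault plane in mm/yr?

dip-slip = throw / sin(dip) = 255 m / sin(35°) = 444.6 m
rate = 444.6 m / 201 ka = 0.00221 m/yr = 2.21 mm/yr

2.21 mm/yr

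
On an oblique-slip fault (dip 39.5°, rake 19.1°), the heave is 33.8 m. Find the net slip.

134 m

dip-slip = heave / cos(dip) = 33.8 / cos(39.5°) = 43.80 m
net slip = dip-slip / sin(rake) = 43.80 / sin(19.1°) = 134 m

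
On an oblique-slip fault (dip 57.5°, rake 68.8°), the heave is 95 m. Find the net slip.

190 m

dip-slip = heave / cos(dip) = 95 / cos(57.5°) = 176.8 m
net slip = dip-slip / sin(rake) = 176.8 / sin(68.8°) = 190 m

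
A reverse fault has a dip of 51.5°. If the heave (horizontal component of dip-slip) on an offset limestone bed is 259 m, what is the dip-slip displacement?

416 m

dip-slip = heave / cos(dip) = 259 / cos(51.5°) = 416 m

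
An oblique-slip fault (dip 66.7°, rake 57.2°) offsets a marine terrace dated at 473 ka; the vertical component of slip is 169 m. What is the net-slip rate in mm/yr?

dip-slip = throw / sin(dip) = 169 / sin(66.7°) = 184 m
net slip = dip-slip / sin(rake) = 184 / sin(57.2°) = 218.9 m
rate = 218.9 m / 473 ka = 0.000463 m/yr = 0.463 mm/yr

0.463 mm/yr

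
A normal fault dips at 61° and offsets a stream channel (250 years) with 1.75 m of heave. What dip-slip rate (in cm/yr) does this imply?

dip-slip = heave / cos(dip) = 1.75 m / cos(61°) = 3.610 m
rate = 3.610 m / 250 years = 0.0144 m/yr = 1.44 cm/yr

1.44 cm/yr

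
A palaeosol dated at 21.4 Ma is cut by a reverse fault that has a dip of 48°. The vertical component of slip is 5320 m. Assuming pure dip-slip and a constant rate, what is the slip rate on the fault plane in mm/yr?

0.335 mm/yr

dip-slip = throw / sin(dip) = 5320 m / sin(48°) = 7159 m
rate = 7159 m / 21.4 Ma = 0.000335 m/yr = 0.335 mm/yr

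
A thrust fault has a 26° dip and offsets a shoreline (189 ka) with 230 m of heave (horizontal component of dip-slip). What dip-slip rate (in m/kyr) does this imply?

1.35 m/kyr

dip-slip = heave / cos(dip) = 230 m / cos(26°) = 255.9 m
rate = 255.9 m / 189 ka = 0.00135 m/yr = 1.35 m/kyr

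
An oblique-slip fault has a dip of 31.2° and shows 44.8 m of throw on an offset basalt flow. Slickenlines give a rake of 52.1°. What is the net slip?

dip-slip = throw / sin(dip) = 44.8 / sin(31.2°) = 86.48 m
net slip = dip-slip / sin(rake) = 86.48 / sin(52.1°) = 110 m

110 m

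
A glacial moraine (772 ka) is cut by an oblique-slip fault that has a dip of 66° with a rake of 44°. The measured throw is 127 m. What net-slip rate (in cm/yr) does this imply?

0.0259 cm/yr

dip-slip = throw / sin(dip) = 127 / sin(66°) = 139 m
net slip = dip-slip / sin(rake) = 139 / sin(44°) = 200.1 m
rate = 200.1 m / 772 ka = 0.000259 m/yr = 0.0259 cm/yr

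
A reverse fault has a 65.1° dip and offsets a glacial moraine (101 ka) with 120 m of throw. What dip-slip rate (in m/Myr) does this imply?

1310 m/Myr

dip-slip = throw / sin(dip) = 120 m / sin(65.1°) = 132.3 m
rate = 132.3 m / 101 ka = 0.00131 m/yr = 1310 m/Myr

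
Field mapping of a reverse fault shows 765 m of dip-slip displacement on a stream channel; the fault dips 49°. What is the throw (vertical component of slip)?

577 m

throw = dip-slip × sin(dip) = 765 m × sin(49°) = 577 m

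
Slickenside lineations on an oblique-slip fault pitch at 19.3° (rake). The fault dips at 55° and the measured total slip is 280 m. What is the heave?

dip-slip = net slip × sin(rake) = 280 m × sin(19.3°) = 92.54 m
heave = dip-slip × cos(dip) = 92.54 × cos(55°) = 53.1 m

53.1 m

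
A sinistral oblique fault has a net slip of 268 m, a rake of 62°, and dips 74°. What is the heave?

dip-slip = net slip × sin(rake) = 268 m × sin(62°) = 236.6 m
heave = dip-slip × cos(dip) = 236.6 × cos(74°) = 65.2 m

65.2 m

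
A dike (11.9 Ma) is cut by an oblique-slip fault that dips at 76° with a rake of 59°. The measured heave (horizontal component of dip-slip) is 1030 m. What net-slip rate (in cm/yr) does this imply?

dip-slip = heave / cos(dip) = 1030 / cos(76°) = 4258 m
net slip = dip-slip / sin(rake) = 4258 / sin(59°) = 4967 m
rate = 4967 m / 11.9 Ma = 0.000417 m/yr = 0.0417 cm/yr

0.0417 cm/yr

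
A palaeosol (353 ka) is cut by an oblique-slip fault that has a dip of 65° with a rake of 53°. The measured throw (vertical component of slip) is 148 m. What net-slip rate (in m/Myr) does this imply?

579 m/Myr

dip-slip = throw / sin(dip) = 148 / sin(65°) = 163.3 m
net slip = dip-slip / sin(rake) = 163.3 / sin(53°) = 204.5 m
rate = 204.5 m / 353 ka = 0.000579 m/yr = 579 m/Myr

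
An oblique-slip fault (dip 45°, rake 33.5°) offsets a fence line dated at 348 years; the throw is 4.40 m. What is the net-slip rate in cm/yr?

3.24 cm/yr

dip-slip = throw / sin(dip) = 4.40 / sin(45°) = 6.223 m
net slip = dip-slip / sin(rake) = 6.223 / sin(33.5°) = 11.27 m
rate = 11.27 m / 348 years = 0.0324 m/yr = 3.24 cm/yr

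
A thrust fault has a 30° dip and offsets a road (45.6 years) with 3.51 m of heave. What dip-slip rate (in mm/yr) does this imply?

88.9 mm/yr

dip-slip = heave / cos(dip) = 3.51 m / cos(30°) = 4.053 m
rate = 4.053 m / 45.6 years = 0.0889 m/yr = 88.9 mm/yr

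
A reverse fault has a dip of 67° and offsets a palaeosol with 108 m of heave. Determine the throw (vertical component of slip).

throw = heave × tan(dip) = 108 × tan(67°) = 254 m

254 m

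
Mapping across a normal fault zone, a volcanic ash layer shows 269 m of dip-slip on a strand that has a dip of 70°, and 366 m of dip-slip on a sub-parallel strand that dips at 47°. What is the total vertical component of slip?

throw_A = 269 × sin(70°) = 252.8 m
throw_B = 366 × sin(47°) = 267.7 m
total = 252.8 + 267.7 = 520 m

520 m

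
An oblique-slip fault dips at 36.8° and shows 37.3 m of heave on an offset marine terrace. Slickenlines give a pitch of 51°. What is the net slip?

dip-slip = heave / cos(dip) = 37.3 / cos(36.8°) = 46.58 m
net slip = dip-slip / sin(rake) = 46.58 / sin(51°) = 59.9 m

59.9 m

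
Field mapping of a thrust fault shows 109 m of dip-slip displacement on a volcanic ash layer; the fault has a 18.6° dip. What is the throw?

34.8 m

throw = dip-slip × sin(dip) = 109 m × sin(18.6°) = 34.8 m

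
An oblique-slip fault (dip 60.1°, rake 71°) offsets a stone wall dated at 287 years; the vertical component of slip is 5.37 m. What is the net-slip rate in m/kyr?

dip-slip = throw / sin(dip) = 5.37 / sin(60.1°) = 6.195 m
net slip = dip-slip / sin(rake) = 6.195 / sin(71°) = 6.551 m
rate = 6.551 m / 287 years = 0.0228 m/yr = 22.8 m/kyr

22.8 m/kyr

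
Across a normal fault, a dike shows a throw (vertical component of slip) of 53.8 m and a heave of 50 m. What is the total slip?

net slip = √(throw² + heave²) = √(53.8² + 50²) = 73.4 m

73.4 m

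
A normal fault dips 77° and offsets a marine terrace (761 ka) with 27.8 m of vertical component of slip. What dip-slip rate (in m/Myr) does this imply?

dip-slip = throw / sin(dip) = 27.8 m / sin(77°) = 28.53 m
rate = 28.53 m / 761 ka = 0.0000375 m/yr = 37.5 m/Myr

37.5 m/Myr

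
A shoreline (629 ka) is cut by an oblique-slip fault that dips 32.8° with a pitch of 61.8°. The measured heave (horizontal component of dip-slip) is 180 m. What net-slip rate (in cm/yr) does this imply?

0.0386 cm/yr

dip-slip = heave / cos(dip) = 180 / cos(32.8°) = 214.1 m
net slip = dip-slip / sin(rake) = 214.1 / sin(61.8°) = 243 m
rate = 243 m / 629 ka = 0.000386 m/yr = 0.0386 cm/yr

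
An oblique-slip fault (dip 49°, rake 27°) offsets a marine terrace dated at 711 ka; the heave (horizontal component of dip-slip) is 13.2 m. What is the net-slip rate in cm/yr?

0.00623 cm/yr

dip-slip = heave / cos(dip) = 13.2 / cos(49°) = 20.12 m
net slip = dip-slip / sin(rake) = 20.12 / sin(27°) = 44.32 m
rate = 44.32 m / 711 ka = 0.0000623 m/yr = 0.00623 cm/yr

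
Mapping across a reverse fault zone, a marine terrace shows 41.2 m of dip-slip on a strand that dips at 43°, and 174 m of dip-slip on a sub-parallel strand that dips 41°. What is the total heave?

161 m

heave_A = 41.2 × cos(43°) = 30.13 m
heave_B = 174 × cos(41°) = 131.3 m
total = 30.13 + 131.3 = 161 m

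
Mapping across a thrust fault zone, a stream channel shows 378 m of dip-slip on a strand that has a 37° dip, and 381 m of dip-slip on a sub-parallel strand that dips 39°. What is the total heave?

heave_A = 378 × cos(37°) = 301.9 m
heave_B = 381 × cos(39°) = 296.1 m
total = 301.9 + 296.1 = 598 m

598 m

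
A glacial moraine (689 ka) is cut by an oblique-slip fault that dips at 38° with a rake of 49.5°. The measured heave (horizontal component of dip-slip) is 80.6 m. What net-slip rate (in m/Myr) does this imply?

dip-slip = heave / cos(dip) = 80.6 / cos(38°) = 102.3 m
net slip = dip-slip / sin(rake) = 102.3 / sin(49.5°) = 134.5 m
rate = 134.5 m / 689 ka = 0.000195 m/yr = 195 m/Myr

195 m/Myr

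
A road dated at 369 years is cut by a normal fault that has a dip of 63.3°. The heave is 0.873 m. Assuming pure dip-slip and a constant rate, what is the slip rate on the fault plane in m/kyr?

dip-slip = heave / cos(dip) = 0.873 m / cos(63.3°) = 1.943 m
rate = 1.943 m / 369 years = 0.00527 m/yr = 5.27 m/kyr

5.27 m/kyr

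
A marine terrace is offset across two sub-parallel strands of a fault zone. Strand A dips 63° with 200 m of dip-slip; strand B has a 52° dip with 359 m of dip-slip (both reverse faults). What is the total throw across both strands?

throw_A = 200 × sin(63°) = 178.2 m
throw_B = 359 × sin(52°) = 282.9 m
total = 178.2 + 282.9 = 461 m

461 m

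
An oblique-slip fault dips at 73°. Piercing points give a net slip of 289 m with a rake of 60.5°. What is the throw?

241 m

dip-slip = net slip × sin(rake) = 289 m × sin(60.5°) = 251.5 m
throw = dip-slip × sin(dip) = 251.5 × sin(73°) = 241 m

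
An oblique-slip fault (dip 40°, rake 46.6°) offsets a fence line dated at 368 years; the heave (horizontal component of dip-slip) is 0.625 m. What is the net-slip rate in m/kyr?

3.05 m/kyr

dip-slip = heave / cos(dip) = 0.625 / cos(40°) = 0.8159 m
net slip = dip-slip / sin(rake) = 0.8159 / sin(46.6°) = 1.123 m
rate = 1.123 m / 368 years = 0.00305 m/yr = 3.05 m/kyr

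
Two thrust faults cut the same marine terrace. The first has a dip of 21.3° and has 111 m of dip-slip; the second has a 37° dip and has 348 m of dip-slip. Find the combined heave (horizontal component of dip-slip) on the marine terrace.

heave_A = 111 × cos(21.3°) = 103.4 m
heave_B = 348 × cos(37°) = 277.9 m
total = 103.4 + 277.9 = 381 m

381 m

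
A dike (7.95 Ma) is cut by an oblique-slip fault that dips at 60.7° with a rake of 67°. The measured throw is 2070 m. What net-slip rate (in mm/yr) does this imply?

dip-slip = throw / sin(dip) = 2070 / sin(60.7°) = 2374 m
net slip = dip-slip / sin(rake) = 2374 / sin(67°) = 2579 m
rate = 2579 m / 7.95 Ma = 0.000324 m/yr = 0.324 mm/yr

0.324 mm/yr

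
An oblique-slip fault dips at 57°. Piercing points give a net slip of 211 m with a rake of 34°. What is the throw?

99 m

dip-slip = net slip × sin(rake) = 211 m × sin(34°) = 118 m
throw = dip-slip × sin(dip) = 118 × sin(57°) = 99 m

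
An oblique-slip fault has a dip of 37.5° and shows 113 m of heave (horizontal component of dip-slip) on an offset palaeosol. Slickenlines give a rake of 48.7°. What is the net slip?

190 m

dip-slip = heave / cos(dip) = 113 / cos(37.5°) = 142.4 m
net slip = dip-slip / sin(rake) = 142.4 / sin(48.7°) = 190 m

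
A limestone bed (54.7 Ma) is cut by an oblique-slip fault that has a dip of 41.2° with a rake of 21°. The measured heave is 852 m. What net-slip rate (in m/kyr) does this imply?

0.0578 m/kyr

dip-slip = heave / cos(dip) = 852 / cos(41.2°) = 1132 m
net slip = dip-slip / sin(rake) = 1132 / sin(21°) = 3160 m
rate = 3160 m / 54.7 Ma = 0.0000578 m/yr = 0.0578 m/kyr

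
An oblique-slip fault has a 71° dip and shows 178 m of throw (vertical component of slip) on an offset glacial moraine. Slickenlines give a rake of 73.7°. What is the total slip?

dip-slip = throw / sin(dip) = 178 / sin(71°) = 188.3 m
net slip = dip-slip / sin(rake) = 188.3 / sin(73.7°) = 196 m

196 m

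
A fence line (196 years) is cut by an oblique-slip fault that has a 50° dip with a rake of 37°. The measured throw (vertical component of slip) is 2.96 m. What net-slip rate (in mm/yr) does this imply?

dip-slip = throw / sin(dip) = 2.96 / sin(50°) = 3.864 m
net slip = dip-slip / sin(rake) = 3.864 / sin(37°) = 6.421 m
rate = 6.421 m / 196 years = 0.0328 m/yr = 32.8 mm/yr

32.8 mm/yr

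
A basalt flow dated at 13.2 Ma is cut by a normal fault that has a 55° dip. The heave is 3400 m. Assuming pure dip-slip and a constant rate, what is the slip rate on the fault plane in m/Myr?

449 m/Myr

dip-slip = heave / cos(dip) = 3400 m / cos(55°) = 5928 m
rate = 5928 m / 13.2 Ma = 0.000449 m/yr = 449 m/Myr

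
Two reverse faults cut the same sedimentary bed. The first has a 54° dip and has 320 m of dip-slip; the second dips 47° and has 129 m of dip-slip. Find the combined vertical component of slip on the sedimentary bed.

353 m

throw_A = 320 × sin(54°) = 258.9 m
throw_B = 129 × sin(47°) = 94.34 m
total = 258.9 + 94.34 = 353 m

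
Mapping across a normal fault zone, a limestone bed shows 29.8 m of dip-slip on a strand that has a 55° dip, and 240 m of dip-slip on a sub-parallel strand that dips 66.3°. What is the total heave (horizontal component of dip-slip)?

114 m

heave_A = 29.8 × cos(55°) = 17.09 m
heave_B = 240 × cos(66.3°) = 96.47 m
total = 17.09 + 96.47 = 114 m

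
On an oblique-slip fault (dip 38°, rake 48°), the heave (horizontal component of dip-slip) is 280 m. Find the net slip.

dip-slip = heave / cos(dip) = 280 / cos(38°) = 355.3 m
net slip = dip-slip / sin(rake) = 355.3 / sin(48°) = 478 m

478 m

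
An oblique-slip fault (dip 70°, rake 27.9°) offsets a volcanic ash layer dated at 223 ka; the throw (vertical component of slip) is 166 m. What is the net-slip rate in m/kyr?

dip-slip = throw / sin(dip) = 166 / sin(70°) = 176.7 m
net slip = dip-slip / sin(rake) = 176.7 / sin(27.9°) = 377.5 m
rate = 377.5 m / 223 ka = 0.00169 m/yr = 1.69 m/kyr

1.69 m/kyr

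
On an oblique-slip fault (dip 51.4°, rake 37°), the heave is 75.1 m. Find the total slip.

200 m

dip-slip = heave / cos(dip) = 75.1 / cos(51.4°) = 120.4 m
net slip = dip-slip / sin(rake) = 120.4 / sin(37°) = 200 m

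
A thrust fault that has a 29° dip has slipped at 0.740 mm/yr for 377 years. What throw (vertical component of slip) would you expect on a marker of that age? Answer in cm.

dip-slip = rate × time = 0.740 mm/yr × 377 years = 0.2790 m
throw = dip-slip × sin(dip) = 0.2790 × sin(29°) = 0.135 m = 13.5 cm

13.5 cm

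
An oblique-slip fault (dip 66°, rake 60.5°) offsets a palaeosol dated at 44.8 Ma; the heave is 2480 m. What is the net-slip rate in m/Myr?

dip-slip = heave / cos(dip) = 2480 / cos(66°) = 6097 m
net slip = dip-slip / sin(rake) = 6097 / sin(60.5°) = 7006 m
rate = 7006 m / 44.8 Ma = 0.000156 m/yr = 156 m/Myr

156 m/Myr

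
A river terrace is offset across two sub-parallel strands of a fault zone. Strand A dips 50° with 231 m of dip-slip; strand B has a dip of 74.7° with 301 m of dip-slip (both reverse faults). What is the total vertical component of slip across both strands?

throw_A = 231 × sin(50°) = 177 m
throw_B = 301 × sin(74.7°) = 290.3 m
total = 177 + 290.3 = 467 m

467 m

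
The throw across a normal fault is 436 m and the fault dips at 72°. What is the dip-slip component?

458 m

dip-slip = throw / sin(dip) = 436 / sin(72°) = 458 m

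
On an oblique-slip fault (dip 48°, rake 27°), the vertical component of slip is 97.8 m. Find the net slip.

290 m

dip-slip = throw / sin(dip) = 97.8 / sin(48°) = 131.6 m
net slip = dip-slip / sin(rake) = 131.6 / sin(27°) = 290 m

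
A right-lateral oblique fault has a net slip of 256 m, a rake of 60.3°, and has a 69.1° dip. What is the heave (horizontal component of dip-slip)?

dip-slip = net slip × sin(rake) = 256 m × sin(60.3°) = 222.4 m
heave = dip-slip × cos(dip) = 222.4 × cos(69.1°) = 79.3 m

79.3 m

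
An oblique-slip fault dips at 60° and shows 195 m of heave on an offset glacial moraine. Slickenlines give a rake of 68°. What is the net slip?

421 m

dip-slip = heave / cos(dip) = 195 / cos(60°) = 390 m
net slip = dip-slip / sin(rake) = 390 / sin(68°) = 421 m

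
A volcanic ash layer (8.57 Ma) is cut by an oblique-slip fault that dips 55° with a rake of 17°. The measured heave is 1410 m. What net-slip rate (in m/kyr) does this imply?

dip-slip = heave / cos(dip) = 1410 / cos(55°) = 2458 m
net slip = dip-slip / sin(rake) = 2458 / sin(17°) = 8408 m
rate = 8408 m / 8.57 Ma = 0.000981 m/yr = 0.981 m/kyr

0.981 m/kyr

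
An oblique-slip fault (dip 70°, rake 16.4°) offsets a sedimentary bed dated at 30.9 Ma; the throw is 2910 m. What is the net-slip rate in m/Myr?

355 m/Myr

dip-slip = throw / sin(dip) = 2910 / sin(70°) = 3097 m
net slip = dip-slip / sin(rake) = 3097 / sin(16.4°) = 10970 m
rate = 10970 m / 30.9 Ma = 0.000355 m/yr = 355 m/Myr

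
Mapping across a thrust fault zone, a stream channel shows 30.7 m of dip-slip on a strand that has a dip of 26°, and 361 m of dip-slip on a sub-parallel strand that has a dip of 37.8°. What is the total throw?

235 m

throw_A = 30.7 × sin(26°) = 13.46 m
throw_B = 361 × sin(37.8°) = 221.3 m
total = 13.46 + 221.3 = 235 m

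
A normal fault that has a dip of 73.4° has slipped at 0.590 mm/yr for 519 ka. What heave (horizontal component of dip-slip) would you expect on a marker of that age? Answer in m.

dip-slip = rate × time = 0.590 mm/yr × 519 ka = 306.2 m
heave = dip-slip × cos(dip) = 306.2 × cos(73.4°) = 87.5 m

87.5 m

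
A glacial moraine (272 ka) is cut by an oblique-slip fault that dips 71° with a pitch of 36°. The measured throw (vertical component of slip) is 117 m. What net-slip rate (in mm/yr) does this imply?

0.774 mm/yr

dip-slip = throw / sin(dip) = 117 / sin(71°) = 123.7 m
net slip = dip-slip / sin(rake) = 123.7 / sin(36°) = 210.5 m
rate = 210.5 m / 272 ka = 0.000774 m/yr = 0.774 mm/yr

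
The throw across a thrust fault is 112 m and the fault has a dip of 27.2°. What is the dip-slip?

dip-slip = throw / sin(dip) = 112 / sin(27.2°) = 245 m

245 m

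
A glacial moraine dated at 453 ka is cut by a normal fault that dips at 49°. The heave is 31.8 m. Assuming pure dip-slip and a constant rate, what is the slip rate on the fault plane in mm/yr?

0.107 mm/yr

dip-slip = heave / cos(dip) = 31.8 m / cos(49°) = 48.47 m
rate = 48.47 m / 453 ka = 0.000107 m/yr = 0.107 mm/yr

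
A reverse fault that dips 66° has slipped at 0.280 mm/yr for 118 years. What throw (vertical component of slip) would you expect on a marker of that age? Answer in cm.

3.02 cm

dip-slip = rate × time = 0.280 mm/yr × 118 years = 0.03304 m
throw = dip-slip × sin(dip) = 0.03304 × sin(66°) = 0.0302 m = 3.02 cm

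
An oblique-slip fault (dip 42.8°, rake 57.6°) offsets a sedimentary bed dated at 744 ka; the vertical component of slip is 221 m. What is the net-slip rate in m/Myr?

518 m/Myr

dip-slip = throw / sin(dip) = 221 / sin(42.8°) = 325.3 m
net slip = dip-slip / sin(rake) = 325.3 / sin(57.6°) = 385.2 m
rate = 385.2 m / 744 ka = 0.000518 m/yr = 518 m/Myr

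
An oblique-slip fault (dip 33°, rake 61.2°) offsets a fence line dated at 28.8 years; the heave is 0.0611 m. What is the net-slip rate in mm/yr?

2.89 mm/yr

dip-slip = heave / cos(dip) = 0.0611 / cos(33°) = 0.07285 m
net slip = dip-slip / sin(rake) = 0.07285 / sin(61.2°) = 0.08314 m
rate = 0.08314 m / 28.8 years = 0.00289 m/yr = 2.89 mm/yr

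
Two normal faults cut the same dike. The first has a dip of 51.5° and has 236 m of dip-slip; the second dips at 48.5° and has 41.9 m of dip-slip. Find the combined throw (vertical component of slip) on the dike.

216 m

throw_A = 236 × sin(51.5°) = 184.7 m
throw_B = 41.9 × sin(48.5°) = 31.38 m
total = 184.7 + 31.38 = 216 m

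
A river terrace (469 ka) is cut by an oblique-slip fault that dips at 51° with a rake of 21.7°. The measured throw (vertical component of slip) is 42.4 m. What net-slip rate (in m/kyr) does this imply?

dip-slip = throw / sin(dip) = 42.4 / sin(51°) = 54.56 m
net slip = dip-slip / sin(rake) = 54.56 / sin(21.7°) = 147.6 m
rate = 147.6 m / 469 ka = 0.000315 m/yr = 0.315 m/kyr

0.315 m/kyr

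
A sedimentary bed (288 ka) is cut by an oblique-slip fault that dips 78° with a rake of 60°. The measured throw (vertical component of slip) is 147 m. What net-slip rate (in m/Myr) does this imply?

603 m/Myr

dip-slip = throw / sin(dip) = 147 / sin(78°) = 150.3 m
net slip = dip-slip / sin(rake) = 150.3 / sin(60°) = 173.5 m
rate = 173.5 m / 288 ka = 0.000603 m/yr = 603 m/Myr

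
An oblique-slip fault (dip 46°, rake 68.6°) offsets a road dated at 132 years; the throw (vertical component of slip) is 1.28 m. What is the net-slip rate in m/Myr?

14500 m/Myr

dip-slip = throw / sin(dip) = 1.28 / sin(46°) = 1.779 m
net slip = dip-slip / sin(rake) = 1.779 / sin(68.6°) = 1.911 m
rate = 1.911 m / 132 years = 0.0145 m/yr = 14500 m/Myr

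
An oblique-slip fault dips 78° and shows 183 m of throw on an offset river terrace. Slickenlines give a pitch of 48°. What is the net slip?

dip-slip = throw / sin(dip) = 183 / sin(78°) = 187.1 m
net slip = dip-slip / sin(rake) = 187.1 / sin(48°) = 252 m

252 m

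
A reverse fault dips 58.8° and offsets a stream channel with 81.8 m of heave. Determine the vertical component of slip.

135 m

throw = heave × tan(dip) = 81.8 × tan(58.8°) = 135 m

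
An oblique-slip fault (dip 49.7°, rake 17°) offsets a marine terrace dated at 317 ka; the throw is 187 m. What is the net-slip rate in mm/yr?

dip-slip = throw / sin(dip) = 187 / sin(49.7°) = 245.2 m
net slip = dip-slip / sin(rake) = 245.2 / sin(17°) = 838.6 m
rate = 838.6 m / 317 ka = 0.00265 m/yr = 2.65 mm/yr

2.65 mm/yr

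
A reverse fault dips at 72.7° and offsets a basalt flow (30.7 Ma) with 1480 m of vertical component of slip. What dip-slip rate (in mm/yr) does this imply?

dip-slip = throw / sin(dip) = 1480 m / sin(72.7°) = 1550 m
rate = 1550 m / 30.7 Ma = 0.0000505 m/yr = 0.0505 mm/yr

0.0505 mm/yr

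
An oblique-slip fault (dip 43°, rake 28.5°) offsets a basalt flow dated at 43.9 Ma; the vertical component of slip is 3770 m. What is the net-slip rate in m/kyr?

dip-slip = throw / sin(dip) = 3770 / sin(43°) = 5528 m
net slip = dip-slip / sin(rake) = 5528 / sin(28.5°) = 11580 m
rate = 11580 m / 43.9 Ma = 0.000264 m/yr = 0.264 m/kyr

0.264 m/kyr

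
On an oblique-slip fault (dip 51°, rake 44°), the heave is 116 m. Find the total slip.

265 m

dip-slip = heave / cos(dip) = 116 / cos(51°) = 184.3 m
net slip = dip-slip / sin(rake) = 184.3 / sin(44°) = 265 m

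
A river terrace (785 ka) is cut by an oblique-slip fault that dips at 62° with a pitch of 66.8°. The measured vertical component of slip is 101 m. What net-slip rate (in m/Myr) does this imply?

dip-slip = throw / sin(dip) = 101 / sin(62°) = 114.4 m
net slip = dip-slip / sin(rake) = 114.4 / sin(66.8°) = 124.5 m
rate = 124.5 m / 785 ka = 0.000159 m/yr = 159 m/Myr

159 m/Myr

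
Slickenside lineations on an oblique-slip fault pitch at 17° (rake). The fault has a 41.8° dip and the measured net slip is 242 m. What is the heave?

52.7 m

dip-slip = net slip × sin(rake) = 242 m × sin(17°) = 70.75 m
heave = dip-slip × cos(dip) = 70.75 × cos(41.8°) = 52.7 m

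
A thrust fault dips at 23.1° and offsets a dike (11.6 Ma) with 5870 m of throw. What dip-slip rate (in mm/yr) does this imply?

dip-slip = throw / sin(dip) = 5870 m / sin(23.1°) = 14960 m
rate = 14960 m / 11.6 Ma = 0.00129 m/yr = 1.29 mm/yr

1.29 mm/yr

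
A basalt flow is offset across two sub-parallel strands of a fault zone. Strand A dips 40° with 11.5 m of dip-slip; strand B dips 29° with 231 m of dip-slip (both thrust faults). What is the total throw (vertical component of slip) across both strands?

119 m

throw_A = 11.5 × sin(40°) = 7.392 m
throw_B = 231 × sin(29°) = 112 m
total = 7.392 + 112 = 119 m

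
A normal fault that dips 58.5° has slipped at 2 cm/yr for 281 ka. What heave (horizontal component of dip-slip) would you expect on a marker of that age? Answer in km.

2.94 km

dip-slip = rate × time = 2 cm/yr × 281 ka = 5620 m
heave = dip-slip × cos(dip) = 5620 × cos(58.5°) = 2940 m = 2.94 km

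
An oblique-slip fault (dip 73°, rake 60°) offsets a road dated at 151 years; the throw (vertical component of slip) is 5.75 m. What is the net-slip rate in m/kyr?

dip-slip = throw / sin(dip) = 5.75 / sin(73°) = 6.013 m
net slip = dip-slip / sin(rake) = 6.013 / sin(60°) = 6.943 m
rate = 6.943 m / 151 years = 0.0460 m/yr = 46 m/kyr

46 m/kyr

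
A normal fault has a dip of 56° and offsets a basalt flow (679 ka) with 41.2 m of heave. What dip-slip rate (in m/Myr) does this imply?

109 m/Myr

dip-slip = heave / cos(dip) = 41.2 m / cos(56°) = 73.68 m
rate = 73.68 m / 679 ka = 0.000109 m/yr = 109 m/Myr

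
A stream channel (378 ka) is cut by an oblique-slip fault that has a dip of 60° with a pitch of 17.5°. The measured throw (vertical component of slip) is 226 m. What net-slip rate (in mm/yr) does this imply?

2.30 mm/yr

dip-slip = throw / sin(dip) = 226 / sin(60°) = 261 m
net slip = dip-slip / sin(rake) = 261 / sin(17.5°) = 867.8 m
rate = 867.8 m / 378 ka = 0.00230 m/yr = 2.30 mm/yr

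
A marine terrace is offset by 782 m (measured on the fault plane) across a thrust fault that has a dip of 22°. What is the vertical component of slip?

293 m

throw = dip-slip × sin(dip) = 782 m × sin(22°) = 293 m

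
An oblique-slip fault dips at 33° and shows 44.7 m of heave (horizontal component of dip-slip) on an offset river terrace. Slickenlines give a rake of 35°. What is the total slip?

dip-slip = heave / cos(dip) = 44.7 / cos(33°) = 53.30 m
net slip = dip-slip / sin(rake) = 53.30 / sin(35°) = 92.9 m

92.9 m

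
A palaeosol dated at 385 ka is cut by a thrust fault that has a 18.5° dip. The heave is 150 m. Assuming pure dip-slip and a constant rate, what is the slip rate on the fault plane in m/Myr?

dip-slip = heave / cos(dip) = 150 m / cos(18.5°) = 158.2 m
rate = 158.2 m / 385 ka = 0.000411 m/yr = 411 m/Myr

411 m/Myr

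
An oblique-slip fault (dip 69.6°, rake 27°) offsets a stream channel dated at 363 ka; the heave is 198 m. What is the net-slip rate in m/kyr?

dip-slip = heave / cos(dip) = 198 / cos(69.6°) = 568 m
net slip = dip-slip / sin(rake) = 568 / sin(27°) = 1251 m
rate = 1251 m / 363 ka = 0.00345 m/yr = 3.45 m/kyr

3.45 m/kyr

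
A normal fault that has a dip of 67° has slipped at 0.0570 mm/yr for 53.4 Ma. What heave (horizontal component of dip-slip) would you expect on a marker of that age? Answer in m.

dip-slip = rate × time = 0.0570 mm/yr × 53.4 Ma = 3044 m
heave = dip-slip × cos(dip) = 3044 × cos(67°) = 1190 m

1190 m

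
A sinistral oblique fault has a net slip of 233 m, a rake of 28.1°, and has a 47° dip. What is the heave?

dip-slip = net slip × sin(rake) = 233 m × sin(28.1°) = 109.7 m
heave = dip-slip × cos(dip) = 109.7 × cos(47°) = 74.8 m

74.8 m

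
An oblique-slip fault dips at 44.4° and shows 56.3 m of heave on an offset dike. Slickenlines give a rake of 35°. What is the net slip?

137 m

dip-slip = heave / cos(dip) = 56.3 / cos(44.4°) = 78.80 m
net slip = dip-slip / sin(rake) = 78.80 / sin(35°) = 137 m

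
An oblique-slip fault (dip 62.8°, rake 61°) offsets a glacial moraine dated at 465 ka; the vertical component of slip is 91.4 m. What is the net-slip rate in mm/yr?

0.253 mm/yr

dip-slip = throw / sin(dip) = 91.4 / sin(62.8°) = 102.8 m
net slip = dip-slip / sin(rake) = 102.8 / sin(61°) = 117.5 m
rate = 117.5 m / 465 ka = 0.000253 m/yr = 0.253 mm/yr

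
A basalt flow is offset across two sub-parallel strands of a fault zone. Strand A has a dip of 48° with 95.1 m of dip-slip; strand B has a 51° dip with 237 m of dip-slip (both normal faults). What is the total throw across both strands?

throw_A = 95.1 × sin(48°) = 70.67 m
throw_B = 237 × sin(51°) = 184.2 m
total = 70.67 + 184.2 = 255 m

255 m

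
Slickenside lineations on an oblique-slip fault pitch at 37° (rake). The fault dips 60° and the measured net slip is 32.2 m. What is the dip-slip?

19.4 m

dip-slip = net slip × sin(rake) = 32.2 m × sin(37°) = 19.4 m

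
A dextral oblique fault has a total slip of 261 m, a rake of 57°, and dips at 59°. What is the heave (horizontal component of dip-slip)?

113 m

dip-slip = net slip × sin(rake) = 261 m × sin(57°) = 218.9 m
heave = dip-slip × cos(dip) = 218.9 × cos(59°) = 113 m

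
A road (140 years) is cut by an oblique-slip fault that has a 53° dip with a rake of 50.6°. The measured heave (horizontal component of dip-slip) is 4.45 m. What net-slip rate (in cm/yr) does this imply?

6.84 cm/yr

dip-slip = heave / cos(dip) = 4.45 / cos(53°) = 7.394 m
net slip = dip-slip / sin(rake) = 7.394 / sin(50.6°) = 9.569 m
rate = 9.569 m / 140 years = 0.0684 m/yr = 6.84 cm/yr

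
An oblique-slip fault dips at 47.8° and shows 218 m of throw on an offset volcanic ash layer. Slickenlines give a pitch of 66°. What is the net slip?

322 m

dip-slip = throw / sin(dip) = 218 / sin(47.8°) = 294.3 m
net slip = dip-slip / sin(rake) = 294.3 / sin(66°) = 322 m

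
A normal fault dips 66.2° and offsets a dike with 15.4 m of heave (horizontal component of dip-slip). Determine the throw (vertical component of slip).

34.9 m

throw = heave × tan(dip) = 15.4 × tan(66.2°) = 34.9 m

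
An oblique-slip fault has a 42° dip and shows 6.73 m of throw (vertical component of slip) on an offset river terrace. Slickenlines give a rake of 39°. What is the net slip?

16 m

dip-slip = throw / sin(dip) = 6.73 / sin(42°) = 10.06 m
net slip = dip-slip / sin(rake) = 10.06 / sin(39°) = 16 m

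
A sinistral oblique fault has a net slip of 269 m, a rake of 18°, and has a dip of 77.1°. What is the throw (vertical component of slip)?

81 m

dip-slip = net slip × sin(rake) = 269 m × sin(18°) = 83.13 m
throw = dip-slip × sin(dip) = 83.13 × sin(77.1°) = 81 m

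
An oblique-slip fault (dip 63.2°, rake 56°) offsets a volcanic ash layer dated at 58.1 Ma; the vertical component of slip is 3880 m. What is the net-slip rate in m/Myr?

90.2 m/Myr

dip-slip = throw / sin(dip) = 3880 / sin(63.2°) = 4347 m
net slip = dip-slip / sin(rake) = 4347 / sin(56°) = 5243 m
rate = 5243 m / 58.1 Ma = 0.0000902 m/yr = 90.2 m/Myr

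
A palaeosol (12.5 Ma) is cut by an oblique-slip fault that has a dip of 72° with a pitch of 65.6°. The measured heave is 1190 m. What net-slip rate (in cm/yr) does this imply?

0.0338 cm/yr

dip-slip = heave / cos(dip) = 1190 / cos(72°) = 3851 m
net slip = dip-slip / sin(rake) = 3851 / sin(65.6°) = 4229 m
rate = 4229 m / 12.5 Ma = 0.000338 m/yr = 0.0338 cm/yr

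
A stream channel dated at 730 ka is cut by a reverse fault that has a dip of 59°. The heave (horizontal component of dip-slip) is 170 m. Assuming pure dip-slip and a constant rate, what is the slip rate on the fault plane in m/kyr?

dip-slip = heave / cos(dip) = 170 m / cos(59°) = 330.1 m
rate = 330.1 m / 730 ka = 0.000452 m/yr = 0.452 m/kyr

0.452 m/kyr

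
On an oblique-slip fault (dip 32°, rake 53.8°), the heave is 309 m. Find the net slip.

dip-slip = heave / cos(dip) = 309 / cos(32°) = 364.4 m
net slip = dip-slip / sin(rake) = 364.4 / sin(53.8°) = 452 m

452 m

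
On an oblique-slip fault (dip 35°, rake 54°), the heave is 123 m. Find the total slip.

186 m

dip-slip = heave / cos(dip) = 123 / cos(35°) = 150.2 m
net slip = dip-slip / sin(rake) = 150.2 / sin(54°) = 186 m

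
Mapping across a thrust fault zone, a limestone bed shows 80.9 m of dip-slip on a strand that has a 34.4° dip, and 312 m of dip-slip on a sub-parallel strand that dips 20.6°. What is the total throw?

155 m

throw_A = 80.9 × sin(34.4°) = 45.71 m
throw_B = 312 × sin(20.6°) = 109.8 m
total = 45.71 + 109.8 = 155 m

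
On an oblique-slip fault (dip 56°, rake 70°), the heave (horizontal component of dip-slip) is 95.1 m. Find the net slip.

dip-slip = heave / cos(dip) = 95.1 / cos(56°) = 170.1 m
net slip = dip-slip / sin(rake) = 170.1 / sin(70°) = 181 m

181 m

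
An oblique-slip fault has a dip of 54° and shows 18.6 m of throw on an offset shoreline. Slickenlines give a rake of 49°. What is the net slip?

30.5 m

dip-slip = throw / sin(dip) = 18.6 / sin(54°) = 22.99 m
net slip = dip-slip / sin(rake) = 22.99 / sin(49°) = 30.5 m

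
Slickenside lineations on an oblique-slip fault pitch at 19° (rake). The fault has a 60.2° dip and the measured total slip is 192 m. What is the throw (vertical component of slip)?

54.2 m

dip-slip = net slip × sin(rake) = 192 m × sin(19°) = 62.51 m
throw = dip-slip × sin(dip) = 62.51 × sin(60.2°) = 54.2 m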